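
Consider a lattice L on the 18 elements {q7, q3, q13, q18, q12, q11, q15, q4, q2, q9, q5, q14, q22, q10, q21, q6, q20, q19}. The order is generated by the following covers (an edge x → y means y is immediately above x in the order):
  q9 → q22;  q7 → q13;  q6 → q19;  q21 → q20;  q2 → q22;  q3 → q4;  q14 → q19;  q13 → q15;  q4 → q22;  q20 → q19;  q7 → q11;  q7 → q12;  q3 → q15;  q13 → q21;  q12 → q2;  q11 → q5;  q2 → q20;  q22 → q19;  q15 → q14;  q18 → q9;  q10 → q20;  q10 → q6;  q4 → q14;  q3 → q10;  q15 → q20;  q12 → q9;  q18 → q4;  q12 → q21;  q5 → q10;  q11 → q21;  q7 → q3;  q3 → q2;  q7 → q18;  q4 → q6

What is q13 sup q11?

Common upper bounds of {q13, q11}: q19, q20, q21.
The least among these is q21.

q21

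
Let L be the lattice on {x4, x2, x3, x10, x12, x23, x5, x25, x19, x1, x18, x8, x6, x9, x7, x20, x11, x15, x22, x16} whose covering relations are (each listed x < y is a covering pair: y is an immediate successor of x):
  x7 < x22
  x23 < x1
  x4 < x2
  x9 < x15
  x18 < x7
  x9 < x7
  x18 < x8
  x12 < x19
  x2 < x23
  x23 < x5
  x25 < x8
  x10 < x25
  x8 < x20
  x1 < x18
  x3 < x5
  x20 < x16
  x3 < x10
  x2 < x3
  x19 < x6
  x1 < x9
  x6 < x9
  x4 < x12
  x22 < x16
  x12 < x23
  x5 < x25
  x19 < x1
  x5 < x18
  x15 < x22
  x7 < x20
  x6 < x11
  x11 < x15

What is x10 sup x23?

x25

Common upper bounds of {x10, x23}: x16, x20, x25, x8.
The least among these is x25.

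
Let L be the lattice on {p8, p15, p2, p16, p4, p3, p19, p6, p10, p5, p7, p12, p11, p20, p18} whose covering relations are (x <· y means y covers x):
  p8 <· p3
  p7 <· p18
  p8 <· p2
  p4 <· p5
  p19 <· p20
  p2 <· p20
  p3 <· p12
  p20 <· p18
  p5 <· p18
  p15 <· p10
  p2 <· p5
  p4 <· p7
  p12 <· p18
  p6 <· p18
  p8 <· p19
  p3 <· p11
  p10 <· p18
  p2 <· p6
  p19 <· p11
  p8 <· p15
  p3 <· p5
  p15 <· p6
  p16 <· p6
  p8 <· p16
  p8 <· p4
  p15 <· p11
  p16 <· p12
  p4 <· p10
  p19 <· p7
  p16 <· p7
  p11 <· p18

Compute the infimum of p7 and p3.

Common lower bounds of {p7, p3}: p8.
The greatest among these is p8.

p8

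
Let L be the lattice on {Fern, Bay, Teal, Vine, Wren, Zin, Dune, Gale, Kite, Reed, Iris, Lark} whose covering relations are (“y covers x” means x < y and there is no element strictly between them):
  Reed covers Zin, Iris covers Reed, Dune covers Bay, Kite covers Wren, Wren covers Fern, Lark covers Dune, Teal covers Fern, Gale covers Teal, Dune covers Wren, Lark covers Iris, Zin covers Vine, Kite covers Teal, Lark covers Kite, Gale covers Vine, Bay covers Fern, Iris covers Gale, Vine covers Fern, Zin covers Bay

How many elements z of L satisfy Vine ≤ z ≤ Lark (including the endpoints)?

6

The interval [Vine, Lark] = {Gale, Iris, Lark, Reed, Vine, Zin}, which has 6 elements.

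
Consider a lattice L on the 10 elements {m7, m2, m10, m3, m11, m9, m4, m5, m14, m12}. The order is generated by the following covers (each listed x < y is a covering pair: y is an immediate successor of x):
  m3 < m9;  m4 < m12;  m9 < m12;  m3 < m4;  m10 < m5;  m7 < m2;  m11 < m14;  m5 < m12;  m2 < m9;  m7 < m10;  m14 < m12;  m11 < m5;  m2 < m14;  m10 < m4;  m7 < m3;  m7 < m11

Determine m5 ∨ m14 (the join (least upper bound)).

Common upper bounds of {m5, m14}: m12.
The least among these is m12.

m12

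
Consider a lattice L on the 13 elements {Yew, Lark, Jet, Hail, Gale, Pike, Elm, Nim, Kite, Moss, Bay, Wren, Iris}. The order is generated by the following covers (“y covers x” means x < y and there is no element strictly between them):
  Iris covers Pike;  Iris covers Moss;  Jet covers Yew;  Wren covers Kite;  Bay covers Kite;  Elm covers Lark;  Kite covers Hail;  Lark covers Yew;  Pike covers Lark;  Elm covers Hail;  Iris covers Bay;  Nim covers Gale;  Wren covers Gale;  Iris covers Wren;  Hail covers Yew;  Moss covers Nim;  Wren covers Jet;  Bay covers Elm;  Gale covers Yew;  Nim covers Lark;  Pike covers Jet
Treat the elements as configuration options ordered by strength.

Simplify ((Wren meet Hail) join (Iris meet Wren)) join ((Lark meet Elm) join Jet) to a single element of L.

Wren ∧ Hail = Hail
Iris ∧ Wren = Wren
Hail ∨ Wren = Wren
Lark ∧ Elm = Lark
Lark ∨ Jet = Pike
Wren ∨ Pike = Iris

Iris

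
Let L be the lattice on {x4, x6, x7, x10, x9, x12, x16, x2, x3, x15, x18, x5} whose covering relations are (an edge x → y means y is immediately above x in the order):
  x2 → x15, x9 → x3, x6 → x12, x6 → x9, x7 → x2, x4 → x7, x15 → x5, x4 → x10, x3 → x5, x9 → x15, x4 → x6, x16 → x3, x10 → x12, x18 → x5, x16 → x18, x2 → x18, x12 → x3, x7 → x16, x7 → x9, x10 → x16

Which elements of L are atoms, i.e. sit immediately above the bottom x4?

x10, x6, x7

The atoms are exactly the elements that cover x4: x10, x6, x7.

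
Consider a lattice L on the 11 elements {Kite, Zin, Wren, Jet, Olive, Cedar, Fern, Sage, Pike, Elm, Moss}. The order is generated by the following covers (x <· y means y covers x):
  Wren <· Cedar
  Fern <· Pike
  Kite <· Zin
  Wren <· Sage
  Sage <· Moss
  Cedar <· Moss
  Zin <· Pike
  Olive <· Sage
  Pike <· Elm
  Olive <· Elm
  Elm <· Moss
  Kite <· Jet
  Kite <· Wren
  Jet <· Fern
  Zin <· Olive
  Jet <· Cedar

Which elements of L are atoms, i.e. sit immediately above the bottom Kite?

Jet, Wren, Zin

The atoms are exactly the elements that cover Kite: Jet, Wren, Zin.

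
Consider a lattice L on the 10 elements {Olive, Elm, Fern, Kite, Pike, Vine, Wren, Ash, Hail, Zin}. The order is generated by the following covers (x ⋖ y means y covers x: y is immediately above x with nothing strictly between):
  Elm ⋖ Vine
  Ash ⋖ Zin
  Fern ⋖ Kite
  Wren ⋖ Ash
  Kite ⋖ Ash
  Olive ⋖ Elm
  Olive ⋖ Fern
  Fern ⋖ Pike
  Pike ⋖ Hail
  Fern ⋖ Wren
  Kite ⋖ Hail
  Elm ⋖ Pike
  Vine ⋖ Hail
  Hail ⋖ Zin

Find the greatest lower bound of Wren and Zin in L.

Wren

Common lower bounds of {Wren, Zin}: Fern, Olive, Wren.
The greatest among these is Wren.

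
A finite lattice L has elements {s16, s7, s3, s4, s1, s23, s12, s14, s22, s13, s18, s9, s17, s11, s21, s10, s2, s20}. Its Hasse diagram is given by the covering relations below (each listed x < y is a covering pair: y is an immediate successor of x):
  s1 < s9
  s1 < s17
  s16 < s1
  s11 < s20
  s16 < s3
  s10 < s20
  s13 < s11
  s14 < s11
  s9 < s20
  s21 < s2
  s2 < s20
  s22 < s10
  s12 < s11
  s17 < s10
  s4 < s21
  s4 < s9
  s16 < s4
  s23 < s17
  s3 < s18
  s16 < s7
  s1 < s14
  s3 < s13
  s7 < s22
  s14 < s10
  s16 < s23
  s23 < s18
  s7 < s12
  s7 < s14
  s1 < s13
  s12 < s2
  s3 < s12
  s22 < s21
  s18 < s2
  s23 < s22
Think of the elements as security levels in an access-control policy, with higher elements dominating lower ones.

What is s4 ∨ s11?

s20

Common upper bounds of {s4, s11}: s20.
The least among these is s20.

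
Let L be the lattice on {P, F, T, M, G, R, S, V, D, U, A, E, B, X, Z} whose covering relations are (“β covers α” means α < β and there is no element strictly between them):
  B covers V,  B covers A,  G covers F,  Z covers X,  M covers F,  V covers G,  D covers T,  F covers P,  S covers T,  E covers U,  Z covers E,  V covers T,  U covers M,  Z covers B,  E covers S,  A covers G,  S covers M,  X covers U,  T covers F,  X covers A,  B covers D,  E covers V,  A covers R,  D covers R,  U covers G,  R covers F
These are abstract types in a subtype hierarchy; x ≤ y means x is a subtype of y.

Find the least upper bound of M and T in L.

S

Common upper bounds of {M, T}: E, S, Z.
The least among these is S.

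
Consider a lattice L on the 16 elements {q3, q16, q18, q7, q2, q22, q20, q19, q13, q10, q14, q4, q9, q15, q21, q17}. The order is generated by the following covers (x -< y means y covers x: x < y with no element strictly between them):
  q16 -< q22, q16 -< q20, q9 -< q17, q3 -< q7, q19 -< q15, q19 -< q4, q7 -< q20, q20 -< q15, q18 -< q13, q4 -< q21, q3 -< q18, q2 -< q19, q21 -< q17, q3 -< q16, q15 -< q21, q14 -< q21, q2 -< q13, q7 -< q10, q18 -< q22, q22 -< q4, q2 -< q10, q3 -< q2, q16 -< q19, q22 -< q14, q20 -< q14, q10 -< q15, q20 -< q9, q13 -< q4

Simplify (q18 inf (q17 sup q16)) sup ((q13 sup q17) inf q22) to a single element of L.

q17 ∨ q16 = q17
q18 ∧ q17 = q18
q13 ∨ q17 = q17
q17 ∧ q22 = q22
q18 ∨ q22 = q22

q22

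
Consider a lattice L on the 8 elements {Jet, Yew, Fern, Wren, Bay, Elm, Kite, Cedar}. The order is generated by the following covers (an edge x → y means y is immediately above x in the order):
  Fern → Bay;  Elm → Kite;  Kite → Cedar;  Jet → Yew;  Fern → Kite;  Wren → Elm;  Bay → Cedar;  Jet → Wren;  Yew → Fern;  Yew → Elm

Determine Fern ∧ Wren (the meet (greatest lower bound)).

Common lower bounds of {Fern, Wren}: Jet.
The greatest among these is Jet.

Jet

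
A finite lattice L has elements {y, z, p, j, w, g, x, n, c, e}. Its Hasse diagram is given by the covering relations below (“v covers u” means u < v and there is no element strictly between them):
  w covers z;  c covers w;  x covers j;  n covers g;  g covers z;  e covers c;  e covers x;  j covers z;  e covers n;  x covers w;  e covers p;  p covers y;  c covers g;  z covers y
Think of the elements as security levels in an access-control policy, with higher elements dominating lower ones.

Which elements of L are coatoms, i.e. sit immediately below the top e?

c, n, p, x

The coatoms are exactly the elements covered by e: c, n, p, x.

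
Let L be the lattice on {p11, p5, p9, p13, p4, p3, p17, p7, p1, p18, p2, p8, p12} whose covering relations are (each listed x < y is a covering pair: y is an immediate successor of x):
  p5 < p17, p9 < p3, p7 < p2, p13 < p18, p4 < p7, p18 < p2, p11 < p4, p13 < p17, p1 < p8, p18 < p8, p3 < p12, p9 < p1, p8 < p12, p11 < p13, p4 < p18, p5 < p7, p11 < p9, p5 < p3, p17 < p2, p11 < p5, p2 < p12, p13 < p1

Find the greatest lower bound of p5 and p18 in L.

Common lower bounds of {p5, p18}: p11.
The greatest among these is p11.

p11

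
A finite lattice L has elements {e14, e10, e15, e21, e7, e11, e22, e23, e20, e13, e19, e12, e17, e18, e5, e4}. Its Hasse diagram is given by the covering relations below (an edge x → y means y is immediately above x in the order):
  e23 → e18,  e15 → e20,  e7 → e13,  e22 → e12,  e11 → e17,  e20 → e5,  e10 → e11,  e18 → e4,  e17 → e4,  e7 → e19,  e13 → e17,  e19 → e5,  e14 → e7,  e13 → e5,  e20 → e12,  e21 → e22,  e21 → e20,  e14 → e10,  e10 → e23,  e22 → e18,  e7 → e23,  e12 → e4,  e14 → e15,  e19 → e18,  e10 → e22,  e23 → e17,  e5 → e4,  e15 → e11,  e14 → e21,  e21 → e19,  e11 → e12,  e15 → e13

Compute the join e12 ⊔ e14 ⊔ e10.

e12

Common upper bounds of {e12, e14, e10}: e12, e4.
The least among these is e12.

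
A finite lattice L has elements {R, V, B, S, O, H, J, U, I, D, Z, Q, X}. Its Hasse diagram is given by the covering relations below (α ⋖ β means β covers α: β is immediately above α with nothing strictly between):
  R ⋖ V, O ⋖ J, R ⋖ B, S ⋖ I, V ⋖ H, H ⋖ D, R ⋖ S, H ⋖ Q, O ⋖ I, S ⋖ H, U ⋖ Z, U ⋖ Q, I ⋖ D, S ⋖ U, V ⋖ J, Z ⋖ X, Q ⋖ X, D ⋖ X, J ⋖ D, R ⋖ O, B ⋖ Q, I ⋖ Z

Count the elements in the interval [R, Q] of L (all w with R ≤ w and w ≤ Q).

The interval [R, Q] = {B, H, Q, R, S, U, V}, which has 7 elements.

7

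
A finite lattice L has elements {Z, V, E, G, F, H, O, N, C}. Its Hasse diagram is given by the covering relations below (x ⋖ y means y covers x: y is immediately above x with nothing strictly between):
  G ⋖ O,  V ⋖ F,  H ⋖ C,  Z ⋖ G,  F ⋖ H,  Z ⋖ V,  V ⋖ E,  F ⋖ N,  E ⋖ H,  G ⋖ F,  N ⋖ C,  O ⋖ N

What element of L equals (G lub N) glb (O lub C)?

N

G ∨ N = N
O ∨ C = C
N ∧ C = N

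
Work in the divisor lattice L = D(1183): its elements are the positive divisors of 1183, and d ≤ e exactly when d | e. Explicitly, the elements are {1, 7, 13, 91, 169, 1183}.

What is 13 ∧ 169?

13

In the divisibility order, the meet is the greatest common divisor: gcd(13, 169) = 13.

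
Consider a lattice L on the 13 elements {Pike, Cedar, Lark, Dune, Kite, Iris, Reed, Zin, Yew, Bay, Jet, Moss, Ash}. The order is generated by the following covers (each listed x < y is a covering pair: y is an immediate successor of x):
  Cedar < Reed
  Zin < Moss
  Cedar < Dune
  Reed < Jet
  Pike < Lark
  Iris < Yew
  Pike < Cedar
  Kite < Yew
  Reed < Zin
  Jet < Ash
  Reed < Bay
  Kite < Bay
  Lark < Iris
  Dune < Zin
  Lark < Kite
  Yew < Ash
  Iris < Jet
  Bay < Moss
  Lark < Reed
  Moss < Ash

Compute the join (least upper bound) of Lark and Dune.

Zin

Common upper bounds of {Lark, Dune}: Ash, Moss, Zin.
The least among these is Zin.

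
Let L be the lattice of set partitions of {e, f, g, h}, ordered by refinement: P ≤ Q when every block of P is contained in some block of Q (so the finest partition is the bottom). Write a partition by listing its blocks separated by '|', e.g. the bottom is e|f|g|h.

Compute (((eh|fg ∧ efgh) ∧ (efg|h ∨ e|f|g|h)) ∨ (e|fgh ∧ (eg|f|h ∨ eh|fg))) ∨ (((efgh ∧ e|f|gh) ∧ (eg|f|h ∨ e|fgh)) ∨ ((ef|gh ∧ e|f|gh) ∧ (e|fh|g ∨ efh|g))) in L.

e|fgh

eh|fg ∧ efgh = eh|fg
efg|h ∨ e|f|g|h = efg|h
eh|fg ∧ efg|h = e|fg|h
eg|f|h ∨ eh|fg = efgh
e|fgh ∧ efgh = e|fgh
e|fg|h ∨ e|fgh = e|fgh
efgh ∧ e|f|gh = e|f|gh
eg|f|h ∨ e|fgh = efgh
e|f|gh ∧ efgh = e|f|gh
ef|gh ∧ e|f|gh = e|f|gh
e|fh|g ∨ efh|g = efh|g
e|f|gh ∧ efh|g = e|f|g|h
e|f|gh ∨ e|f|g|h = e|f|gh
e|fgh ∨ e|f|gh = e|fgh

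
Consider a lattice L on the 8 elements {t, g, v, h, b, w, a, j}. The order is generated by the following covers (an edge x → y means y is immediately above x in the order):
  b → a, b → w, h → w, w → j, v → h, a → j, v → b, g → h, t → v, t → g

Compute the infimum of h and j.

h

Common lower bounds of {h, j}: g, h, t, v.
The greatest among these is h.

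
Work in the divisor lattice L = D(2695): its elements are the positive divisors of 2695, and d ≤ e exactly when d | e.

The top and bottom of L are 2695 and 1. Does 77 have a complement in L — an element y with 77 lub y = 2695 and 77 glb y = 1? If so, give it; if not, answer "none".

For every candidate y, either 77 ∨ y ≠ 2695 or 77 ∧ y ≠ 1; no complement exists.

none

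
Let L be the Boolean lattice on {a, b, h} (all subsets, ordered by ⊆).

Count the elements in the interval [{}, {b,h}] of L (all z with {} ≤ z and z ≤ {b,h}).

4

The interval [{}, {b,h}] = {{b,h}, {b}, {h}, {}}, which has 4 elements.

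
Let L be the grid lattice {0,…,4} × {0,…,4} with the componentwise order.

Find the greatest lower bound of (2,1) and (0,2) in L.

Common lower bounds of {(2,1), (0,2)}: (0,0), (0,1).
The greatest among these is (0,1).

(0,1)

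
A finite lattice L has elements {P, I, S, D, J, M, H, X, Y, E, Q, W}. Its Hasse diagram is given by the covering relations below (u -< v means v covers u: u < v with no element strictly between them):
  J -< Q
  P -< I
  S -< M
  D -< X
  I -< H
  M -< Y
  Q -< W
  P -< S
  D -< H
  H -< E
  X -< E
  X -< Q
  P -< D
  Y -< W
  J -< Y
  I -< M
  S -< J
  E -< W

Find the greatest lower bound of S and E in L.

Common lower bounds of {S, E}: P.
The greatest among these is P.

P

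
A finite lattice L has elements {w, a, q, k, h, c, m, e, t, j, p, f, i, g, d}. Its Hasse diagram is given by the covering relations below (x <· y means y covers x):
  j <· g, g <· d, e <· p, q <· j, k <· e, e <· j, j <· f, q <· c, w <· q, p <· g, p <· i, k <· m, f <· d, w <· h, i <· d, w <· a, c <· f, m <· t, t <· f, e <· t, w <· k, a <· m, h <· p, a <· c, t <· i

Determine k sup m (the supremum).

Common upper bounds of {k, m}: d, f, i, m, t.
The least among these is m.

m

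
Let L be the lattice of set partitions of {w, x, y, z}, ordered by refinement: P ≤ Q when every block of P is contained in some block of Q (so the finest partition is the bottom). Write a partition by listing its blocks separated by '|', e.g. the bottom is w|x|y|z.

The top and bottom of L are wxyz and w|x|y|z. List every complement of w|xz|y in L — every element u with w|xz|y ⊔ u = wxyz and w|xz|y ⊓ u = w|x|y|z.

wxy|z, wx|yz, wyz|x, wz|xy

Need u with w|xz|y ∨ u = wxyz and w|xz|y ∧ u = w|x|y|z.
Checking each element gives: wxy|z, wx|yz, wyz|x, wz|xy.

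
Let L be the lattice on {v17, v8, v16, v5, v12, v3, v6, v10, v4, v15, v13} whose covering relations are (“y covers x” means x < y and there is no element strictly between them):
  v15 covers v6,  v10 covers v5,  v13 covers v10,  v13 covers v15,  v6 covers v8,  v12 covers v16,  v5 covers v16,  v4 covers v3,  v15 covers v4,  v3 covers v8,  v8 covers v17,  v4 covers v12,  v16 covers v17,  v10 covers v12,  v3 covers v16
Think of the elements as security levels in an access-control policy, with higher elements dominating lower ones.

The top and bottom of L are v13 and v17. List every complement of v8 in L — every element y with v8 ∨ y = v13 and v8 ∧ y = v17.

v10, v5

Need y with v8 ∨ y = v13 and v8 ∧ y = v17.
Checking each element gives: v10, v5.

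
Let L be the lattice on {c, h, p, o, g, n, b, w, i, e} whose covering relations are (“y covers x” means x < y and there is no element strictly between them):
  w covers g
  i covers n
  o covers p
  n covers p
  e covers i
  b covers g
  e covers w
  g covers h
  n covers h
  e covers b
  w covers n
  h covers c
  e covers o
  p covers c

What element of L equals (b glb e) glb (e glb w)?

b ∧ e = b
e ∧ w = w
b ∧ w = g

g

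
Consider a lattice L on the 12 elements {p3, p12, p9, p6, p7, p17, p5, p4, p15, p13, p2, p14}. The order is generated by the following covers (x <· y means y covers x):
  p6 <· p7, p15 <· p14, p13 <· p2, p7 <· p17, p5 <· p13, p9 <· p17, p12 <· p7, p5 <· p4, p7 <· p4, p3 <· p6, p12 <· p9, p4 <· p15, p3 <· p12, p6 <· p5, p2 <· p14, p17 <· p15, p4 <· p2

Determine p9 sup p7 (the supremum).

Common upper bounds of {p9, p7}: p14, p15, p17.
The least among these is p17.

p17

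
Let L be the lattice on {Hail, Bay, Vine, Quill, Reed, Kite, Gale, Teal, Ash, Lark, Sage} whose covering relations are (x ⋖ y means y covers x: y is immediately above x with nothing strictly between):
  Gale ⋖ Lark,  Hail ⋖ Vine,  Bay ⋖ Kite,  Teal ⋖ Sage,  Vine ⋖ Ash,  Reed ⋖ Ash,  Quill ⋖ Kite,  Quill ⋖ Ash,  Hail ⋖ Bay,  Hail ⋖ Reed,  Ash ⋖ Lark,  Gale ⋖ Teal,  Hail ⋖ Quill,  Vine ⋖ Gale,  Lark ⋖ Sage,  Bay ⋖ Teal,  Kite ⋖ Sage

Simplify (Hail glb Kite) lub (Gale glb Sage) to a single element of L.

Gale

Hail ∧ Kite = Hail
Gale ∧ Sage = Gale
Hail ∨ Gale = Gale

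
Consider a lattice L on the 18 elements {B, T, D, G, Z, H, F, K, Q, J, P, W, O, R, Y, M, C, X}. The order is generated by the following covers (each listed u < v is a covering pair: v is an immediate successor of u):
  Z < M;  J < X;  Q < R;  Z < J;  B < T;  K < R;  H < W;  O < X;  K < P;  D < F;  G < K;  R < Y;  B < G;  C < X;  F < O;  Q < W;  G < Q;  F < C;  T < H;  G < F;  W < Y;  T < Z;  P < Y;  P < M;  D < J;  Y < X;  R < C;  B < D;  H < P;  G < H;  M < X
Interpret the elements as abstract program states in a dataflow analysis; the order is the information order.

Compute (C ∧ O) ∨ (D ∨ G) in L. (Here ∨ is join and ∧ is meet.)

C ∧ O = F
D ∨ G = F
F ∨ F = F

F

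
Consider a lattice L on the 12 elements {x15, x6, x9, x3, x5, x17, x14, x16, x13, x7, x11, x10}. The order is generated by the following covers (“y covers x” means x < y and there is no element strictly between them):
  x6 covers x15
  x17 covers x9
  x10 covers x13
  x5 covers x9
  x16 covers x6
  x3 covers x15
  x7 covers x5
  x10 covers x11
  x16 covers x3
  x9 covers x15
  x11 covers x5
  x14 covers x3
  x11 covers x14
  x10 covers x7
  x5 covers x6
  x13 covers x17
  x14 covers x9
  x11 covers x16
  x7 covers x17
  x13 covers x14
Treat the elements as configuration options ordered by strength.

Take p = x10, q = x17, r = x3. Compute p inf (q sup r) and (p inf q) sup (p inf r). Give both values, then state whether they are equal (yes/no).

q sup r = x13, so p inf (q sup r) = x10 inf x13 = x13.
p inf q = x17 and p inf r = x3, so (p inf q) sup (p inf r) = x17 sup x3 = x13.
Equal: yes.

x13; x13; yes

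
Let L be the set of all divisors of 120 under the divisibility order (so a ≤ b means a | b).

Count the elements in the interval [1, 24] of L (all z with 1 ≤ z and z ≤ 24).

The interval [1, 24] = {1, 12, 2, 24, 3, 4, 6, 8}, which has 8 elements.

8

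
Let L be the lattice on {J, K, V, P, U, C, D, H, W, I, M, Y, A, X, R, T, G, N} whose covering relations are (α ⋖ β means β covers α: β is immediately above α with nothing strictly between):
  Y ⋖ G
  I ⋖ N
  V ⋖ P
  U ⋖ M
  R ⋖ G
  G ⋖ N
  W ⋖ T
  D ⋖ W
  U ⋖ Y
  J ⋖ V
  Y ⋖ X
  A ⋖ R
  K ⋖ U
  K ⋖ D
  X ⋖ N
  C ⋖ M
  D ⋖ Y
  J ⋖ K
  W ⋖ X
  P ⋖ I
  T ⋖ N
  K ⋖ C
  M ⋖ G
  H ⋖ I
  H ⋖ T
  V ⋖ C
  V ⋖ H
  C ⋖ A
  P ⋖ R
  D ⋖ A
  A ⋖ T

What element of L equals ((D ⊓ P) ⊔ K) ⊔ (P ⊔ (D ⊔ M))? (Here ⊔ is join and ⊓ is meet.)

D ∧ P = J
J ∨ K = K
D ∨ M = G
P ∨ G = G
K ∨ G = G

G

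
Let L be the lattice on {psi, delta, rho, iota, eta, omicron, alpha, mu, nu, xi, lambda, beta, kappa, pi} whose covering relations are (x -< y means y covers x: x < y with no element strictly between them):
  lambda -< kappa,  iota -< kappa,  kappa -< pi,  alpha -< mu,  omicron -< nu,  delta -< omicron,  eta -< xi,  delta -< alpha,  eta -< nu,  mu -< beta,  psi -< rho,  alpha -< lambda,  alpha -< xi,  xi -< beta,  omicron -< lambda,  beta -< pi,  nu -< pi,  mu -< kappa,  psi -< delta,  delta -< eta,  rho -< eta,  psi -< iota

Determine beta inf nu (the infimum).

Common lower bounds of {beta, nu}: delta, eta, psi, rho.
The greatest among these is eta.

eta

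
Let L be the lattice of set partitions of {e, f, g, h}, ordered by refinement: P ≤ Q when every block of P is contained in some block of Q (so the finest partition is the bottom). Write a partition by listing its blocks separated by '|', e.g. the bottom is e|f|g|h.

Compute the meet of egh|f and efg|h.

The meet (common refinement) of egh|f and efg|h intersects blocks pairwise, giving eg|f|h.

eg|f|h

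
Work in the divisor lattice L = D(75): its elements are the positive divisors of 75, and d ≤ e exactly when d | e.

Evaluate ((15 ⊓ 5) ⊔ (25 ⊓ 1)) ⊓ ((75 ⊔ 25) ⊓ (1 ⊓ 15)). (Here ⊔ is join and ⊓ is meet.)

15 ∧ 5 = 5
25 ∧ 1 = 1
5 ∨ 1 = 5
75 ∨ 25 = 75
1 ∧ 15 = 1
75 ∧ 1 = 1
5 ∧ 1 = 1

1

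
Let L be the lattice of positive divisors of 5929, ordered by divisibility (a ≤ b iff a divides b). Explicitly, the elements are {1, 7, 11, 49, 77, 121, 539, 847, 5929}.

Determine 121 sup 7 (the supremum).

847

In the divisibility order, the join is the least common multiple: lcm(121, 7) = 847.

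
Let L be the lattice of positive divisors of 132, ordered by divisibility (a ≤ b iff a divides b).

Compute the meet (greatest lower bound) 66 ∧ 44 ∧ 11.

11

Common lower bounds of {66, 44, 11}: 1, 11.
The greatest among these is 11.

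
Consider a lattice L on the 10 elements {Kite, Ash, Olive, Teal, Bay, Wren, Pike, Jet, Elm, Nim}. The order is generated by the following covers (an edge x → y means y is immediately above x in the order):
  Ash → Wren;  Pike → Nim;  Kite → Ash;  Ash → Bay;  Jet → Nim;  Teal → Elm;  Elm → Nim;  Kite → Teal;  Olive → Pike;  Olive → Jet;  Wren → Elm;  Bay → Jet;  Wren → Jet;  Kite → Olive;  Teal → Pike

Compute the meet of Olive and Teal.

Common lower bounds of {Olive, Teal}: Kite.
The greatest among these is Kite.

Kite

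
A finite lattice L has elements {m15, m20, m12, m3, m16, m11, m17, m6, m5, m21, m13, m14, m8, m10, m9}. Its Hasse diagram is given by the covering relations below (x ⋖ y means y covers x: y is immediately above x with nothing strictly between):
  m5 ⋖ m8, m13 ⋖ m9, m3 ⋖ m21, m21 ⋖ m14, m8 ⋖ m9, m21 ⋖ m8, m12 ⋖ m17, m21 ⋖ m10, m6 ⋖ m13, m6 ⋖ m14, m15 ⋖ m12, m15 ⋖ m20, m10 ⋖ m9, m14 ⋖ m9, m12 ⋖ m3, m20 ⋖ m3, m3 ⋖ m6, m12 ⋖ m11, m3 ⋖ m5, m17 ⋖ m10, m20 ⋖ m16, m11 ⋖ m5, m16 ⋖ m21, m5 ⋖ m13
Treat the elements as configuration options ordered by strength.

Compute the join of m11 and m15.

m11

Common upper bounds of {m11, m15}: m11, m13, m5, m8, m9.
The least among these is m11.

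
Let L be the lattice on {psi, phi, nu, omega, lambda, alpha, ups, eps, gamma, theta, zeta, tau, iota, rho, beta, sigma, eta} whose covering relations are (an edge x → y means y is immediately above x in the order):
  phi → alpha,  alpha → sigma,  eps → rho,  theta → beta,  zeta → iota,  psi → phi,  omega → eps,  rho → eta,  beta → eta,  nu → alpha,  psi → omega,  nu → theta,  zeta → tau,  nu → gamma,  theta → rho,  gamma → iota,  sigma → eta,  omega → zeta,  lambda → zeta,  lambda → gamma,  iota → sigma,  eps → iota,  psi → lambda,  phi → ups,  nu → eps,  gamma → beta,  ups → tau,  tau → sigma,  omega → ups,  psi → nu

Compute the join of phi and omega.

Common upper bounds of {phi, omega}: eta, sigma, tau, ups.
The least among these is ups.

ups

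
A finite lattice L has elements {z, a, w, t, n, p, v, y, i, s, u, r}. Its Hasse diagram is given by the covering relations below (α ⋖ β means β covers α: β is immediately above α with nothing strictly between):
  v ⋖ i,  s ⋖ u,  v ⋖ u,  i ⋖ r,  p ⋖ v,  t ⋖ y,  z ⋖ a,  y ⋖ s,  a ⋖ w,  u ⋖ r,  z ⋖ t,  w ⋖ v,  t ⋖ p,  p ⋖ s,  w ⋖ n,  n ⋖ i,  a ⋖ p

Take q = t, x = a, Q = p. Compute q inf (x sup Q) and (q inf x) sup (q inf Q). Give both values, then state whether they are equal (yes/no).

x sup Q = p, so q inf (x sup Q) = t inf p = t.
q inf x = z and q inf Q = t, so (q inf x) sup (q inf Q) = z sup t = t.
Equal: yes.

t; t; yes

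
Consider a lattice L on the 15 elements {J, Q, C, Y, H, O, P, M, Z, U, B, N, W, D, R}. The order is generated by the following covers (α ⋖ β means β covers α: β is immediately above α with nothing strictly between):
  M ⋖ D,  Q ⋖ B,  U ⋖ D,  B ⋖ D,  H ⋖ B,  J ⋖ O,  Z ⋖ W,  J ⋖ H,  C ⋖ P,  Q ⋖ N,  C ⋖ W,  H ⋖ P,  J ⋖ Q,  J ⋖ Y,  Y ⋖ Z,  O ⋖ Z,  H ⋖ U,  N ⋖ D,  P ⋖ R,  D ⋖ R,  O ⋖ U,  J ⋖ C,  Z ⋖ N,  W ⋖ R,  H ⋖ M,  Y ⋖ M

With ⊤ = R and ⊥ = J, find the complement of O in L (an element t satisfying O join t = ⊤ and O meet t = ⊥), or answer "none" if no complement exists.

P

Need t with O ∨ t = R and O ∧ t = J.
Checking each element gives: P.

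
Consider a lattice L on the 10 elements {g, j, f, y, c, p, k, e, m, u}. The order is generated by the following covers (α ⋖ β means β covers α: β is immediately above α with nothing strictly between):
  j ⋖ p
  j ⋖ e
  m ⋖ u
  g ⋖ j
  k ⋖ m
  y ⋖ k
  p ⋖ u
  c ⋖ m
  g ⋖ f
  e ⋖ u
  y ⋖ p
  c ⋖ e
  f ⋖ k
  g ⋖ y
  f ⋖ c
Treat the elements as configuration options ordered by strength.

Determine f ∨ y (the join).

Common upper bounds of {f, y}: k, m, u.
The least among these is k.

k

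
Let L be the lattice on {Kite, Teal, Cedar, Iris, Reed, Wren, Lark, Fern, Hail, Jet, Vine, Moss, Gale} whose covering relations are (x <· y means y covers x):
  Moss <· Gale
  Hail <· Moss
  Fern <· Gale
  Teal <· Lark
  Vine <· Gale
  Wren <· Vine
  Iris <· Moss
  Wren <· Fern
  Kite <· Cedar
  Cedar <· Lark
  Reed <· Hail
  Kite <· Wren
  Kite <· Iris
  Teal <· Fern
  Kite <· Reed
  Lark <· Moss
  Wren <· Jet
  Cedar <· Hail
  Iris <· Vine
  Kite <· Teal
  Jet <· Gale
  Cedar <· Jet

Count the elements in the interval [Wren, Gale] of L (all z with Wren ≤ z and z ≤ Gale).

The interval [Wren, Gale] = {Fern, Gale, Jet, Vine, Wren}, which has 5 elements.

5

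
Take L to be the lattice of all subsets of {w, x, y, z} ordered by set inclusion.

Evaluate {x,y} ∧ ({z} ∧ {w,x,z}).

{z} ∧ {w,x,z} = {z}
{x,y} ∧ {z} = {}

{}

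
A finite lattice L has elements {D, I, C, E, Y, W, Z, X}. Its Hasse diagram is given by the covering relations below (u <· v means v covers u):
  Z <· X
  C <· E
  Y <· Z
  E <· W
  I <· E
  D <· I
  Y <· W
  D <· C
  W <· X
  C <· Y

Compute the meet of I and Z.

D

Common lower bounds of {I, Z}: D.
The greatest among these is D.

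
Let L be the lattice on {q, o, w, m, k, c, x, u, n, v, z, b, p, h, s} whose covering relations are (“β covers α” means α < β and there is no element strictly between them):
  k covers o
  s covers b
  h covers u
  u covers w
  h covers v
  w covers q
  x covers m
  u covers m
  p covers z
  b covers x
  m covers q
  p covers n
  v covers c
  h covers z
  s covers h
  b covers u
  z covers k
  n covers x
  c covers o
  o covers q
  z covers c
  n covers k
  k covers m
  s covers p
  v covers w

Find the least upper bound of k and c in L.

Common upper bounds of {k, c}: h, p, s, z.
The least among these is z.

z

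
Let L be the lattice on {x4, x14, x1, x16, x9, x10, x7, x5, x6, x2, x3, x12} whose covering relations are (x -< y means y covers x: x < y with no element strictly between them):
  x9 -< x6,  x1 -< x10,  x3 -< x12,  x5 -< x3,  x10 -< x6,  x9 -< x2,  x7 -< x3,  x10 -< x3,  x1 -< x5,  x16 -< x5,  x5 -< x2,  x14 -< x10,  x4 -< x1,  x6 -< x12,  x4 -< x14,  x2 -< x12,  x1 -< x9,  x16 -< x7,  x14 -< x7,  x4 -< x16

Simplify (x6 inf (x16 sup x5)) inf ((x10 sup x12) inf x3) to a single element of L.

x16 ∨ x5 = x5
x6 ∧ x5 = x1
x10 ∨ x12 = x12
x12 ∧ x3 = x3
x1 ∧ x3 = x1

x1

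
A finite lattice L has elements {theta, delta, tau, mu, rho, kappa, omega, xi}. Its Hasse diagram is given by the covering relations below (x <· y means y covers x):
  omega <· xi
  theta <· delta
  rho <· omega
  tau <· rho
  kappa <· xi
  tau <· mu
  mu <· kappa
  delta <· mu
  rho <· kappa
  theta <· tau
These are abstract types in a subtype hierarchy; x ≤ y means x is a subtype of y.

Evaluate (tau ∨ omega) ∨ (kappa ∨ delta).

tau ∨ omega = omega
kappa ∨ delta = kappa
omega ∨ kappa = xi

xi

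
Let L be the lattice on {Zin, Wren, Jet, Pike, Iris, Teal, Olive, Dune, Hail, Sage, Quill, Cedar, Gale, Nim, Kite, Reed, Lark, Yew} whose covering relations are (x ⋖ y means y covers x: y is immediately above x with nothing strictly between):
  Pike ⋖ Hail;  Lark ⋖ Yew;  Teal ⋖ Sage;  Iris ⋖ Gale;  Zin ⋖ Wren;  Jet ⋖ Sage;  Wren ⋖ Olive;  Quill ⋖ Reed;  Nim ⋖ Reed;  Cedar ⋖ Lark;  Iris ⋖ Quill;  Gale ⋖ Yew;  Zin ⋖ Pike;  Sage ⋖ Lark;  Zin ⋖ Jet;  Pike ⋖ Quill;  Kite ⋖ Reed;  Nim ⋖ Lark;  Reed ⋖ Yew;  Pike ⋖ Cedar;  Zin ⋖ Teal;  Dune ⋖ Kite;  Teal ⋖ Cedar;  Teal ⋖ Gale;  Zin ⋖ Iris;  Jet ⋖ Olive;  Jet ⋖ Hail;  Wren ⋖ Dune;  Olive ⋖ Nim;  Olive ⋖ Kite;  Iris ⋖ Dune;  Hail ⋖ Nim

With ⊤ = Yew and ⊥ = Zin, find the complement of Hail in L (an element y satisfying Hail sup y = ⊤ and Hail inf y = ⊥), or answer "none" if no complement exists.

Gale

Need y with Hail ∨ y = Yew and Hail ∧ y = Zin.
Checking each element gives: Gale.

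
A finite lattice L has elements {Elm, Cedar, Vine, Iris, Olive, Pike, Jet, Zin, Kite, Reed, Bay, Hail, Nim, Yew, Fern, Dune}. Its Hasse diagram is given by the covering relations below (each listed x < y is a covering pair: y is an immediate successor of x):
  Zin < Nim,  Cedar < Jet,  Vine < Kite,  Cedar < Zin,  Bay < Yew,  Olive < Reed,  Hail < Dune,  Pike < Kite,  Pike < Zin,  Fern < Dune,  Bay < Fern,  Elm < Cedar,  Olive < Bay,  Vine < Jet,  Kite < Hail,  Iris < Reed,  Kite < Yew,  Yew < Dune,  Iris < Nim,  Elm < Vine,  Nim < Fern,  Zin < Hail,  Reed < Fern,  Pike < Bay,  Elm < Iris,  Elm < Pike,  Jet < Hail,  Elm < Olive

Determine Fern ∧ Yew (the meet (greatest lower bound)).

Bay

Common lower bounds of {Fern, Yew}: Bay, Elm, Olive, Pike.
The greatest among these is Bay.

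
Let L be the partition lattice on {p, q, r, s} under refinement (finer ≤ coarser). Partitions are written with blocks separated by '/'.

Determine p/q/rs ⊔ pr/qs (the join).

The join of p/q/rs and pr/qs merges any blocks that overlap across the partitions, giving pqrs.

pqrs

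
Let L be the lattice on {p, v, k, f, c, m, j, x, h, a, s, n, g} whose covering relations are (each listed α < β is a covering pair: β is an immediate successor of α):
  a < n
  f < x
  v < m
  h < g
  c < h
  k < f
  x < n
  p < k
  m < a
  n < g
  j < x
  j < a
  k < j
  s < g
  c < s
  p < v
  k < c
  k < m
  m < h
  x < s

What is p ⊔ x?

Common upper bounds of {p, x}: g, n, s, x.
The least among these is x.

x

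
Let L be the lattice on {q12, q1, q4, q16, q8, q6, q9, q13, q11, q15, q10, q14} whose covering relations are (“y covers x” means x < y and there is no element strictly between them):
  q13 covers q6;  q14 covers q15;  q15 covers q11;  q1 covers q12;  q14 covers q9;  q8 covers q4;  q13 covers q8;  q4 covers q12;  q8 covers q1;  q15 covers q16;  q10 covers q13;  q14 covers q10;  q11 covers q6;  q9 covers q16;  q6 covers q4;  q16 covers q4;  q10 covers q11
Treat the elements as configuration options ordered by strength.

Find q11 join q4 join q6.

Common upper bounds of {q11, q4, q6}: q10, q11, q14, q15.
The least among these is q11.

q11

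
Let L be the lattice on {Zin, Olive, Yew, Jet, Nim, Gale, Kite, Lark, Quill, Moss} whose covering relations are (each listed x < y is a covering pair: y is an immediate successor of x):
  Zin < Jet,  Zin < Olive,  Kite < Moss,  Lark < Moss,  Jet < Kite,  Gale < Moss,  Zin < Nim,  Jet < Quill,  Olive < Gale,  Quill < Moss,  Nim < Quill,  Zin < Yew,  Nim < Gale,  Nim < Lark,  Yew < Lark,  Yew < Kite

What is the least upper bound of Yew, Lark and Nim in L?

Common upper bounds of {Yew, Lark, Nim}: Lark, Moss.
The least among these is Lark.

Lark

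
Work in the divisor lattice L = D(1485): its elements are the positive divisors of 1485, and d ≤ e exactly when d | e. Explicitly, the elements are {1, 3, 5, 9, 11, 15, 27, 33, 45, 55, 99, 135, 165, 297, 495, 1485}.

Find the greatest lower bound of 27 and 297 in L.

27

In the divisibility order, the meet is the greatest common divisor: gcd(27, 297) = 27.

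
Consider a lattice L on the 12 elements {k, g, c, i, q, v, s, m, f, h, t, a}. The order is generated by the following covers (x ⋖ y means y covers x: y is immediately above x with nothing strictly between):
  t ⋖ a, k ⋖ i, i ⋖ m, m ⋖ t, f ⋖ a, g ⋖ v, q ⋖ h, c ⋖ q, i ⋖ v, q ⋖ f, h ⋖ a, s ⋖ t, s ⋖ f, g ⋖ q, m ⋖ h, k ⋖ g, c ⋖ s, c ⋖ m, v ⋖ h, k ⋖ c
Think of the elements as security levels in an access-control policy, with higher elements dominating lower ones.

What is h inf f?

Common lower bounds of {h, f}: c, g, k, q.
The greatest among these is q.

q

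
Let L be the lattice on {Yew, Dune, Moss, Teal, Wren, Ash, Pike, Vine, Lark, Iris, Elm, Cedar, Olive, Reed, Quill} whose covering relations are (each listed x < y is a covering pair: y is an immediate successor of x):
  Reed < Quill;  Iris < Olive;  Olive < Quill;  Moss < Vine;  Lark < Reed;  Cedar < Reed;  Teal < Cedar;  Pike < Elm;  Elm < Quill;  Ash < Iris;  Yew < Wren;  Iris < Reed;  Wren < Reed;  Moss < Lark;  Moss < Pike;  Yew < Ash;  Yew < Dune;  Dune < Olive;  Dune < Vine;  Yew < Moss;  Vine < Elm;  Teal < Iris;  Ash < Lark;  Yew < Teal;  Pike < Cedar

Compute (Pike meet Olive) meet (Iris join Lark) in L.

Pike ∧ Olive = Yew
Iris ∨ Lark = Reed
Yew ∧ Reed = Yew

Yew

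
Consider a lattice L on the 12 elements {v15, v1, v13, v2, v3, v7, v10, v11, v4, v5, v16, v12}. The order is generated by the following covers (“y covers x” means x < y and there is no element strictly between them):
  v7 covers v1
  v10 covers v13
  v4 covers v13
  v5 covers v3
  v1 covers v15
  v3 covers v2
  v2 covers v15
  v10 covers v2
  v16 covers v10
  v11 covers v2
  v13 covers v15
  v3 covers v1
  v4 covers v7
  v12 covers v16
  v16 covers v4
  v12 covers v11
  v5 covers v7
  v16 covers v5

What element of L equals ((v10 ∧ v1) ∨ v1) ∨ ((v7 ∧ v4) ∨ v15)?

v7

v10 ∧ v1 = v15
v15 ∨ v1 = v1
v7 ∧ v4 = v7
v7 ∨ v15 = v7
v1 ∨ v7 = v7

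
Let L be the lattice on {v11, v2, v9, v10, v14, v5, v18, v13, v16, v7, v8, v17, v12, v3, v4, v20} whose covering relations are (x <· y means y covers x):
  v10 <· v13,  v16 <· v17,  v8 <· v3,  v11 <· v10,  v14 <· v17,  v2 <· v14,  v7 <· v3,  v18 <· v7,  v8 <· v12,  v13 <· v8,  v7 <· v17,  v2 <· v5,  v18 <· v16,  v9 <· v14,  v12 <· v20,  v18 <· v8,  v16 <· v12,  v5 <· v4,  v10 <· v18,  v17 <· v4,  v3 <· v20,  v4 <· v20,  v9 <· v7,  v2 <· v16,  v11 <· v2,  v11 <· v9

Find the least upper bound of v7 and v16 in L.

Common upper bounds of {v7, v16}: v17, v20, v4.
The least among these is v17.

v17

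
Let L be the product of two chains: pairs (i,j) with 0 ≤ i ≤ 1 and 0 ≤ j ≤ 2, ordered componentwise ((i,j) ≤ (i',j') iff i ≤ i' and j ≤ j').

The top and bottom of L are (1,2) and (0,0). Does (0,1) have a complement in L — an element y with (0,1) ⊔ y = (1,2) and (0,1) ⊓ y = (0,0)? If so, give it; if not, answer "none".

For every candidate y, either (0,1) ∨ y ≠ (1,2) or (0,1) ∧ y ≠ (0,0); no complement exists.

none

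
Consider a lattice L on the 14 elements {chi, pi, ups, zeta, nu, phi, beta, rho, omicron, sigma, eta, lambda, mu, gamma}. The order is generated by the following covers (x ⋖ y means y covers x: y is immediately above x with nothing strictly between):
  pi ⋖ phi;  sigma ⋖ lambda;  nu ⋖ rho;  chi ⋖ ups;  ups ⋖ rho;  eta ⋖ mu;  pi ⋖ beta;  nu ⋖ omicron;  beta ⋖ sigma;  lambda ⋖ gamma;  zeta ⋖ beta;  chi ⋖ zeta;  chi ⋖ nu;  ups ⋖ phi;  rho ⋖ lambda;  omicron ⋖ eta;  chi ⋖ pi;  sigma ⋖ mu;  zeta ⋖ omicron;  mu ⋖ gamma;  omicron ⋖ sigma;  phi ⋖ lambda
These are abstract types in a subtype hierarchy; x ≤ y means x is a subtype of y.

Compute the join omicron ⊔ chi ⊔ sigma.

Common upper bounds of {omicron, chi, sigma}: gamma, lambda, mu, sigma.
The least among these is sigma.

sigma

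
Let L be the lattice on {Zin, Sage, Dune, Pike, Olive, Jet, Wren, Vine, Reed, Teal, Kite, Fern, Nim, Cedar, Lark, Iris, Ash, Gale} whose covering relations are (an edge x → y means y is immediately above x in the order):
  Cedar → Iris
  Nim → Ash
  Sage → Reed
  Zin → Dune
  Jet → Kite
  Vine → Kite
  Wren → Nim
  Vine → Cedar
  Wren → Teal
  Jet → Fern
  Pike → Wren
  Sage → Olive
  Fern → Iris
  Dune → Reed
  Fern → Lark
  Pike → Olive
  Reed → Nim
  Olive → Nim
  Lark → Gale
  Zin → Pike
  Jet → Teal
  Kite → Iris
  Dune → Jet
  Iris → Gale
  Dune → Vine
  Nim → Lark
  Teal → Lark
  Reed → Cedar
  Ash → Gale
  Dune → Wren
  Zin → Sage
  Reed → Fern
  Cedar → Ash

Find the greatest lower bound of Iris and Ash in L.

Common lower bounds of {Iris, Ash}: Cedar, Dune, Reed, Sage, Vine, Zin.
The greatest among these is Cedar.

Cedar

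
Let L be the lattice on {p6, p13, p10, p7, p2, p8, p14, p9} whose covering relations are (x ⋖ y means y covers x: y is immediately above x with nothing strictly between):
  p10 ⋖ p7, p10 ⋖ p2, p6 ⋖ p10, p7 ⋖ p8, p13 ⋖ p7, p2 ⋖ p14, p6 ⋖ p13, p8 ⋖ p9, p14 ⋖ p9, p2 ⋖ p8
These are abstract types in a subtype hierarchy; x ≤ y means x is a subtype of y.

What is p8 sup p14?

Common upper bounds of {p8, p14}: p9.
The least among these is p9.

p9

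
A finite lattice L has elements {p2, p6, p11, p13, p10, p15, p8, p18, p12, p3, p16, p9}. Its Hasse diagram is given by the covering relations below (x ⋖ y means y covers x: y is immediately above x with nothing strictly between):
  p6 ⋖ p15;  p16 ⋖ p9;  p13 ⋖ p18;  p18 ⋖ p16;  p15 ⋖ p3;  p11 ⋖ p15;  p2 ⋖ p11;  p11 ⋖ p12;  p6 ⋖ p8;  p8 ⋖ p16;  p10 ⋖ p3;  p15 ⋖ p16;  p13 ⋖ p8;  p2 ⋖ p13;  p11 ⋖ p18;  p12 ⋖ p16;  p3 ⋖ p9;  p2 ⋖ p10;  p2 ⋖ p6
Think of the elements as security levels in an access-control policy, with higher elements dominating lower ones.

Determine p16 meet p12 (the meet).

p12

Common lower bounds of {p16, p12}: p11, p12, p2.
The greatest among these is p12.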